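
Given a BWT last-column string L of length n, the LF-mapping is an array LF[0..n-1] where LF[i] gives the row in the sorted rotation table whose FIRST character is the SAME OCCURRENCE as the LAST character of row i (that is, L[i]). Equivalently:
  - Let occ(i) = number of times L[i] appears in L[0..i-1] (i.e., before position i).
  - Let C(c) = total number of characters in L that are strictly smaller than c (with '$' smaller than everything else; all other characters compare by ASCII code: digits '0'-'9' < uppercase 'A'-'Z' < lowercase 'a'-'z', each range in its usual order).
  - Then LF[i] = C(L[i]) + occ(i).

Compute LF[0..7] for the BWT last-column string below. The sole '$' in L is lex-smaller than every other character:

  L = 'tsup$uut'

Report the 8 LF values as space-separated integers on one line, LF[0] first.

Char counts: '$':1, 'p':1, 's':1, 't':2, 'u':3
C (first-col start): C('$')=0, C('p')=1, C('s')=2, C('t')=3, C('u')=5
L[0]='t': occ=0, LF[0]=C('t')+0=3+0=3
L[1]='s': occ=0, LF[1]=C('s')+0=2+0=2
L[2]='u': occ=0, LF[2]=C('u')+0=5+0=5
L[3]='p': occ=0, LF[3]=C('p')+0=1+0=1
L[4]='$': occ=0, LF[4]=C('$')+0=0+0=0
L[5]='u': occ=1, LF[5]=C('u')+1=5+1=6
L[6]='u': occ=2, LF[6]=C('u')+2=5+2=7
L[7]='t': occ=1, LF[7]=C('t')+1=3+1=4

Answer: 3 2 5 1 0 6 7 4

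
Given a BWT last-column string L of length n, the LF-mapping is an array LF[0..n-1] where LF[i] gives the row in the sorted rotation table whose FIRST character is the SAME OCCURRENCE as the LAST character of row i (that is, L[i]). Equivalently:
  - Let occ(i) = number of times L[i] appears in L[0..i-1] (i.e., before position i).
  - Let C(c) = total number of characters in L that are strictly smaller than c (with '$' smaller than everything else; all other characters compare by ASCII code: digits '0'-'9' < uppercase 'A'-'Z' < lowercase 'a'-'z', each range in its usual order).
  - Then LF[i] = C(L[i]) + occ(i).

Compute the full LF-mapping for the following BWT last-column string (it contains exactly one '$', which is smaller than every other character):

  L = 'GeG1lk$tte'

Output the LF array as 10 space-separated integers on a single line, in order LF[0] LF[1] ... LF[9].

Char counts: '$':1, '1':1, 'G':2, 'e':2, 'k':1, 'l':1, 't':2
C (first-col start): C('$')=0, C('1')=1, C('G')=2, C('e')=4, C('k')=6, C('l')=7, C('t')=8
L[0]='G': occ=0, LF[0]=C('G')+0=2+0=2
L[1]='e': occ=0, LF[1]=C('e')+0=4+0=4
L[2]='G': occ=1, LF[2]=C('G')+1=2+1=3
L[3]='1': occ=0, LF[3]=C('1')+0=1+0=1
L[4]='l': occ=0, LF[4]=C('l')+0=7+0=7
L[5]='k': occ=0, LF[5]=C('k')+0=6+0=6
L[6]='$': occ=0, LF[6]=C('$')+0=0+0=0
L[7]='t': occ=0, LF[7]=C('t')+0=8+0=8
L[8]='t': occ=1, LF[8]=C('t')+1=8+1=9
L[9]='e': occ=1, LF[9]=C('e')+1=4+1=5

Answer: 2 4 3 1 7 6 0 8 9 5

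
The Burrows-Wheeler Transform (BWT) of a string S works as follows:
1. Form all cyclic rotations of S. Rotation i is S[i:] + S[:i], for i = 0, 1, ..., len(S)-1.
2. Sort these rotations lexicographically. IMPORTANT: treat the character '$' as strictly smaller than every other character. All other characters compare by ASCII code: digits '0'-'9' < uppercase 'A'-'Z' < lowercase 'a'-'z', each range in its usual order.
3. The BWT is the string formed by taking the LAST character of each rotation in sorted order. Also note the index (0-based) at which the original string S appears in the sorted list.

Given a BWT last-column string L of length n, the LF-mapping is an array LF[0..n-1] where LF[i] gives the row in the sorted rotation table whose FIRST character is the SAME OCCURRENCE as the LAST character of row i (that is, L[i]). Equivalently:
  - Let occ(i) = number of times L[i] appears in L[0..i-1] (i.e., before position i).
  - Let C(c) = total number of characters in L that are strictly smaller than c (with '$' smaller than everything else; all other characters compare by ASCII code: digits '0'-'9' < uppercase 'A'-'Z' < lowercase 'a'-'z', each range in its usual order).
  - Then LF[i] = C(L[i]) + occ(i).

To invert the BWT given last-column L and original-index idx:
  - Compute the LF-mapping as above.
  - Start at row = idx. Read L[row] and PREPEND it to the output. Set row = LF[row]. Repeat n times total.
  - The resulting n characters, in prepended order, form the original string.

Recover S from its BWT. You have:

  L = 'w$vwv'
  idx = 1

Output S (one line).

LF mapping: 3 0 1 4 2
Walk LF starting at row 1, prepending L[row]:
  step 1: row=1, L[1]='$', prepend. Next row=LF[1]=0
  step 2: row=0, L[0]='w', prepend. Next row=LF[0]=3
  step 3: row=3, L[3]='w', prepend. Next row=LF[3]=4
  step 4: row=4, L[4]='v', prepend. Next row=LF[4]=2
  step 5: row=2, L[2]='v', prepend. Next row=LF[2]=1
Reversed output: vvww$

Answer: vvww$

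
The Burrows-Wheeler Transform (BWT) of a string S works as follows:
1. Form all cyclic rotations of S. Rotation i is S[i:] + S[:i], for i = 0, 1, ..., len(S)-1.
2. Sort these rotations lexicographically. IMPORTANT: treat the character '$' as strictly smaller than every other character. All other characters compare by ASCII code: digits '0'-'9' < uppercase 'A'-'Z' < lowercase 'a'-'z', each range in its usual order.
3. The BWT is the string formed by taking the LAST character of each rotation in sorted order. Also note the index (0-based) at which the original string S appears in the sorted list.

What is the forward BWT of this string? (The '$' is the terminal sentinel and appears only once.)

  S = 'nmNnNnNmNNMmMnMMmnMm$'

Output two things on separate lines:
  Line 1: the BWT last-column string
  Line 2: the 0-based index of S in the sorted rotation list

Answer: mnnNMmNmnnmMMNnMMmNN$
20

Derivation:
All 21 rotations (rotation i = S[i:]+S[:i]):
  rot[0] = nmNnNnNmNNMmMnMMmnMm$
  rot[1] = mNnNnNmNNMmMnMMmnMm$n
  rot[2] = NnNnNmNNMmMnMMmnMm$nm
  rot[3] = nNnNmNNMmMnMMmnMm$nmN
  rot[4] = NnNmNNMmMnMMmnMm$nmNn
  rot[5] = nNmNNMmMnMMmnMm$nmNnN
  rot[6] = NmNNMmMnMMmnMm$nmNnNn
  rot[7] = mNNMmMnMMmnMm$nmNnNnN
  rot[8] = NNMmMnMMmnMm$nmNnNnNm
  rot[9] = NMmMnMMmnMm$nmNnNnNmN
  rot[10] = MmMnMMmnMm$nmNnNnNmNN
  rot[11] = mMnMMmnMm$nmNnNnNmNNM
  rot[12] = MnMMmnMm$nmNnNnNmNNMm
  rot[13] = nMMmnMm$nmNnNnNmNNMmM
  rot[14] = MMmnMm$nmNnNnNmNNMmMn
  rot[15] = MmnMm$nmNnNnNmNNMmMnM
  rot[16] = mnMm$nmNnNnNmNNMmMnMM
  rot[17] = nMm$nmNnNnNmNNMmMnMMm
  rot[18] = Mm$nmNnNnNmNNMmMnMMmn
  rot[19] = m$nmNnNnNmNNMmMnMMmnM
  rot[20] = $nmNnNnNmNNMmMnMMmnMm
Sorted (with $ < everything):
  sorted[0] = $nmNnNnNmNNMmMnMMmnMm  (last char: 'm')
  sorted[1] = MMmnMm$nmNnNnNmNNMmMn  (last char: 'n')
  sorted[2] = Mm$nmNnNnNmNNMmMnMMmn  (last char: 'n')
  sorted[3] = MmMnMMmnMm$nmNnNnNmNN  (last char: 'N')
  sorted[4] = MmnMm$nmNnNnNmNNMmMnM  (last char: 'M')
  sorted[5] = MnMMmnMm$nmNnNnNmNNMm  (last char: 'm')
  sorted[6] = NMmMnMMmnMm$nmNnNnNmN  (last char: 'N')
  sorted[7] = NNMmMnMMmnMm$nmNnNnNm  (last char: 'm')
  sorted[8] = NmNNMmMnMMmnMm$nmNnNn  (last char: 'n')
  sorted[9] = NnNmNNMmMnMMmnMm$nmNn  (last char: 'n')
  sorted[10] = NnNnNmNNMmMnMMmnMm$nm  (last char: 'm')
  sorted[11] = m$nmNnNnNmNNMmMnMMmnM  (last char: 'M')
  sorted[12] = mMnMMmnMm$nmNnNnNmNNM  (last char: 'M')
  sorted[13] = mNNMmMnMMmnMm$nmNnNnN  (last char: 'N')
  sorted[14] = mNnNnNmNNMmMnMMmnMm$n  (last char: 'n')
  sorted[15] = mnMm$nmNnNnNmNNMmMnMM  (last char: 'M')
  sorted[16] = nMMmnMm$nmNnNnNmNNMmM  (last char: 'M')
  sorted[17] = nMm$nmNnNnNmNNMmMnMMm  (last char: 'm')
  sorted[18] = nNmNNMmMnMMmnMm$nmNnN  (last char: 'N')
  sorted[19] = nNnNmNNMmMnMMmnMm$nmN  (last char: 'N')
  sorted[20] = nmNnNnNmNNMmMnMMmnMm$  (last char: '$')
Last column: mnnNMmNmnnmMMNnMMmNN$
Original string S is at sorted index 20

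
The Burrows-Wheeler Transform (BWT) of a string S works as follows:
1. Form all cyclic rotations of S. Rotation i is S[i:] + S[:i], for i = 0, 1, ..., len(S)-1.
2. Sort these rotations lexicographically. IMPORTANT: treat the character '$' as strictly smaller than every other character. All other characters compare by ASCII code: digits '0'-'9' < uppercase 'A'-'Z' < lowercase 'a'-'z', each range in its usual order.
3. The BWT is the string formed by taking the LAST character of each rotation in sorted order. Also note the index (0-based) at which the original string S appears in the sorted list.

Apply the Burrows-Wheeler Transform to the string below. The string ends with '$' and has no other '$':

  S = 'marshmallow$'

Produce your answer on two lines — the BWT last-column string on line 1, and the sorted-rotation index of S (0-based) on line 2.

Answer: wmmsalh$laro
7

Derivation:
All 12 rotations (rotation i = S[i:]+S[:i]):
  rot[0] = marshmallow$
  rot[1] = arshmallow$m
  rot[2] = rshmallow$ma
  rot[3] = shmallow$mar
  rot[4] = hmallow$mars
  rot[5] = mallow$marsh
  rot[6] = allow$marshm
  rot[7] = llow$marshma
  rot[8] = low$marshmal
  rot[9] = ow$marshmall
  rot[10] = w$marshmallo
  rot[11] = $marshmallow
Sorted (with $ < everything):
  sorted[0] = $marshmallow  (last char: 'w')
  sorted[1] = allow$marshm  (last char: 'm')
  sorted[2] = arshmallow$m  (last char: 'm')
  sorted[3] = hmallow$mars  (last char: 's')
  sorted[4] = llow$marshma  (last char: 'a')
  sorted[5] = low$marshmal  (last char: 'l')
  sorted[6] = mallow$marsh  (last char: 'h')
  sorted[7] = marshmallow$  (last char: '$')
  sorted[8] = ow$marshmall  (last char: 'l')
  sorted[9] = rshmallow$ma  (last char: 'a')
  sorted[10] = shmallow$mar  (last char: 'r')
  sorted[11] = w$marshmallo  (last char: 'o')
Last column: wmmsalh$laro
Original string S is at sorted index 7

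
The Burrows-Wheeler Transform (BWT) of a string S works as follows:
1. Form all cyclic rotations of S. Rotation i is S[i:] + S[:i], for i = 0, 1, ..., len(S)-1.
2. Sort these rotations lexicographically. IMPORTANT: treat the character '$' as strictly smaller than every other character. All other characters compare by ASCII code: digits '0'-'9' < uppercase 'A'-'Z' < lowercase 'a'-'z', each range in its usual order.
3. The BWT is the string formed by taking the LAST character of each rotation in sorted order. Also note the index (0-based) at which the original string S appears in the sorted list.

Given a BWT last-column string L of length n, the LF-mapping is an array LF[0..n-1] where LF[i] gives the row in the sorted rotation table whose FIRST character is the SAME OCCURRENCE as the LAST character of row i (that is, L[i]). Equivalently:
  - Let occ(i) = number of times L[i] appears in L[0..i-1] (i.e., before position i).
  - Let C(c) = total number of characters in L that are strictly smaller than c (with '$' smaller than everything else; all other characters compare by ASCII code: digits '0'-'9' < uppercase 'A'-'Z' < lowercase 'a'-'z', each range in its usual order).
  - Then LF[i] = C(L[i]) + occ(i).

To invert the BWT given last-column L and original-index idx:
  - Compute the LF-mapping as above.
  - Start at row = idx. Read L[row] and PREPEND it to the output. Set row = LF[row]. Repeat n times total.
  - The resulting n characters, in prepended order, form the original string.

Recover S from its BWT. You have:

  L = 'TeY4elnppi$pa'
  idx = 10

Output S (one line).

LF mapping: 2 5 3 1 6 8 9 10 11 7 0 12 4
Walk LF starting at row 10, prepending L[row]:
  step 1: row=10, L[10]='$', prepend. Next row=LF[10]=0
  step 2: row=0, L[0]='T', prepend. Next row=LF[0]=2
  step 3: row=2, L[2]='Y', prepend. Next row=LF[2]=3
  step 4: row=3, L[3]='4', prepend. Next row=LF[3]=1
  step 5: row=1, L[1]='e', prepend. Next row=LF[1]=5
  step 6: row=5, L[5]='l', prepend. Next row=LF[5]=8
  step 7: row=8, L[8]='p', prepend. Next row=LF[8]=11
  step 8: row=11, L[11]='p', prepend. Next row=LF[11]=12
  step 9: row=12, L[12]='a', prepend. Next row=LF[12]=4
  step 10: row=4, L[4]='e', prepend. Next row=LF[4]=6
  step 11: row=6, L[6]='n', prepend. Next row=LF[6]=9
  step 12: row=9, L[9]='i', prepend. Next row=LF[9]=7
  step 13: row=7, L[7]='p', prepend. Next row=LF[7]=10
Reversed output: pineapple4YT$

Answer: pineapple4YT$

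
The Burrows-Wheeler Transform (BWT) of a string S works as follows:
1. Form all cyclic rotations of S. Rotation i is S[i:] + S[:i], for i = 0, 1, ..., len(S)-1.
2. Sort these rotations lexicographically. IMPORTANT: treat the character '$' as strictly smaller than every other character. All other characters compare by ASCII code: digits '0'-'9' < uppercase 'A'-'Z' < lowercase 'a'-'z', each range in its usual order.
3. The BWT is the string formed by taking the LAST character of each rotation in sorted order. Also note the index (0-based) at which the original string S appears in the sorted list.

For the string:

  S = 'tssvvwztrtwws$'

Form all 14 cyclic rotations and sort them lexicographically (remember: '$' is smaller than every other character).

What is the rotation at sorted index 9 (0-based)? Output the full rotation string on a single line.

All 14 rotations (rotation i = S[i:]+S[:i]):
  rot[0] = tssvvwztrtwws$
  rot[1] = ssvvwztrtwws$t
  rot[2] = svvwztrtwws$ts
  rot[3] = vvwztrtwws$tss
  rot[4] = vwztrtwws$tssv
  rot[5] = wztrtwws$tssvv
  rot[6] = ztrtwws$tssvvw
  rot[7] = trtwws$tssvvwz
  rot[8] = rtwws$tssvvwzt
  rot[9] = twws$tssvvwztr
  rot[10] = wws$tssvvwztrt
  rot[11] = ws$tssvvwztrtw
  rot[12] = s$tssvvwztrtww
  rot[13] = $tssvvwztrtwws
Sorted (with $ < everything):
  sorted[0] = $tssvvwztrtwws
  sorted[1] = rtwws$tssvvwzt
  sorted[2] = s$tssvvwztrtww
  sorted[3] = ssvvwztrtwws$t
  sorted[4] = svvwztrtwws$ts
  sorted[5] = trtwws$tssvvwz
  sorted[6] = tssvvwztrtwws$
  sorted[7] = twws$tssvvwztr
  sorted[8] = vvwztrtwws$tss
  sorted[9] = vwztrtwws$tssv
  sorted[10] = ws$tssvvwztrtw
  sorted[11] = wws$tssvvwztrt
  sorted[12] = wztrtwws$tssvv
  sorted[13] = ztrtwws$tssvvw
sorted[9] = vwztrtwws$tssv

Answer: vwztrtwws$tssv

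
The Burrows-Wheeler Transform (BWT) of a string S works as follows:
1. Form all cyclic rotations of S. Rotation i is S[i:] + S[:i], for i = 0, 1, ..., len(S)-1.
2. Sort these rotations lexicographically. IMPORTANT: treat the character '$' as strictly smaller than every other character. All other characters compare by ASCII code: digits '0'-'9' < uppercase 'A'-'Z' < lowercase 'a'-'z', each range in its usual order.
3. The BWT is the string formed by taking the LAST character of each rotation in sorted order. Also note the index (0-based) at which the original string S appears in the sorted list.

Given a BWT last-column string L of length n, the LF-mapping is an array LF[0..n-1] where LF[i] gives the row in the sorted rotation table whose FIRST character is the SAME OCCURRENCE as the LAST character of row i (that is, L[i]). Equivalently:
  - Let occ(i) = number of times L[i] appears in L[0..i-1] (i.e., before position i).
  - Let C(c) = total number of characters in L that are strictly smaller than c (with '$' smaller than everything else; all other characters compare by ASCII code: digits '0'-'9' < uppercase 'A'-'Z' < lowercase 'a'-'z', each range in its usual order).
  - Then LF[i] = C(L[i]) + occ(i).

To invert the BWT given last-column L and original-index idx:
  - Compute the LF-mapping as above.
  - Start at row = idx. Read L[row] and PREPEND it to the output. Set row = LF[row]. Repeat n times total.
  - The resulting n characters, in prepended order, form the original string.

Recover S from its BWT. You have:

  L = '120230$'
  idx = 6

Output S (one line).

Answer: 320021$

Derivation:
LF mapping: 3 4 1 5 6 2 0
Walk LF starting at row 6, prepending L[row]:
  step 1: row=6, L[6]='$', prepend. Next row=LF[6]=0
  step 2: row=0, L[0]='1', prepend. Next row=LF[0]=3
  step 3: row=3, L[3]='2', prepend. Next row=LF[3]=5
  step 4: row=5, L[5]='0', prepend. Next row=LF[5]=2
  step 5: row=2, L[2]='0', prepend. Next row=LF[2]=1
  step 6: row=1, L[1]='2', prepend. Next row=LF[1]=4
  step 7: row=4, L[4]='3', prepend. Next row=LF[4]=6
Reversed output: 320021$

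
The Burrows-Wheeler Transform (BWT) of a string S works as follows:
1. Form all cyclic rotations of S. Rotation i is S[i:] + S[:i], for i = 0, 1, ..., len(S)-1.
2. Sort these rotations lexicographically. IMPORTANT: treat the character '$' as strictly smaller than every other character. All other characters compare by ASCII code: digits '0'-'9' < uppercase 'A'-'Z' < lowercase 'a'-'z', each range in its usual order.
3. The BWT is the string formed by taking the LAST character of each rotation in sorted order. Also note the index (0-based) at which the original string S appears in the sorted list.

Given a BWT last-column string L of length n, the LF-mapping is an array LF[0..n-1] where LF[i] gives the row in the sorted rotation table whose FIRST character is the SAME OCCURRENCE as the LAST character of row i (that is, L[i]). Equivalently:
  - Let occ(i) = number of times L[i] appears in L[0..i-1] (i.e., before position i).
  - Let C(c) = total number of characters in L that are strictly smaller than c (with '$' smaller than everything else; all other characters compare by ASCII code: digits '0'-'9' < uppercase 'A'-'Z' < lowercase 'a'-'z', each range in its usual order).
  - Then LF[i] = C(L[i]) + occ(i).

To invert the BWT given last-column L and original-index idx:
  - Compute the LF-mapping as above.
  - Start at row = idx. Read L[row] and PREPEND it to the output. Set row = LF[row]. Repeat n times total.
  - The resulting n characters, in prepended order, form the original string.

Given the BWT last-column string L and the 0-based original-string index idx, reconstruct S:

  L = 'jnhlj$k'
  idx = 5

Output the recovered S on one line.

Answer: ljknhj$

Derivation:
LF mapping: 2 6 1 5 3 0 4
Walk LF starting at row 5, prepending L[row]:
  step 1: row=5, L[5]='$', prepend. Next row=LF[5]=0
  step 2: row=0, L[0]='j', prepend. Next row=LF[0]=2
  step 3: row=2, L[2]='h', prepend. Next row=LF[2]=1
  step 4: row=1, L[1]='n', prepend. Next row=LF[1]=6
  step 5: row=6, L[6]='k', prepend. Next row=LF[6]=4
  step 6: row=4, L[4]='j', prepend. Next row=LF[4]=3
  step 7: row=3, L[3]='l', prepend. Next row=LF[3]=5
Reversed output: ljknhj$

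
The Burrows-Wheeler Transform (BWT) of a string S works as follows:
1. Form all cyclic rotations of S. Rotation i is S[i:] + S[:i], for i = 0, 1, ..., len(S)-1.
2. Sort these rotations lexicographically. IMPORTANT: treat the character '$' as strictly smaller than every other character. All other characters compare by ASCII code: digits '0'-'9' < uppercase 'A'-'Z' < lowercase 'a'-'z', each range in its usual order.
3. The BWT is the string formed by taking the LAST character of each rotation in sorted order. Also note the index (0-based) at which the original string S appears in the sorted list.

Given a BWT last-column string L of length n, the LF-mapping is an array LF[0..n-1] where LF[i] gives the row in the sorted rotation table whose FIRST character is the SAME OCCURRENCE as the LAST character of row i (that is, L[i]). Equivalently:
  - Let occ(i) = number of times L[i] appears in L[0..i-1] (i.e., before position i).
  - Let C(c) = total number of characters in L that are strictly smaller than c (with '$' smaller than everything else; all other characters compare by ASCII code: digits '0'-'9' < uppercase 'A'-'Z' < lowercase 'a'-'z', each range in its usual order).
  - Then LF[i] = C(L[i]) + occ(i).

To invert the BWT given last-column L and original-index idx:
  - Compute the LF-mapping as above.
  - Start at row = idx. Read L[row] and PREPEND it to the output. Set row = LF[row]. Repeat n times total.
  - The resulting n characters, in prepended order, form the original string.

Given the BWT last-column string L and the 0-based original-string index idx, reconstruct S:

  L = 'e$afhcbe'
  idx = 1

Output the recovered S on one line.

LF mapping: 4 0 1 6 7 3 2 5
Walk LF starting at row 1, prepending L[row]:
  step 1: row=1, L[1]='$', prepend. Next row=LF[1]=0
  step 2: row=0, L[0]='e', prepend. Next row=LF[0]=4
  step 3: row=4, L[4]='h', prepend. Next row=LF[4]=7
  step 4: row=7, L[7]='e', prepend. Next row=LF[7]=5
  step 5: row=5, L[5]='c', prepend. Next row=LF[5]=3
  step 6: row=3, L[3]='f', prepend. Next row=LF[3]=6
  step 7: row=6, L[6]='b', prepend. Next row=LF[6]=2
  step 8: row=2, L[2]='a', prepend. Next row=LF[2]=1
Reversed output: abfcehe$

Answer: abfcehe$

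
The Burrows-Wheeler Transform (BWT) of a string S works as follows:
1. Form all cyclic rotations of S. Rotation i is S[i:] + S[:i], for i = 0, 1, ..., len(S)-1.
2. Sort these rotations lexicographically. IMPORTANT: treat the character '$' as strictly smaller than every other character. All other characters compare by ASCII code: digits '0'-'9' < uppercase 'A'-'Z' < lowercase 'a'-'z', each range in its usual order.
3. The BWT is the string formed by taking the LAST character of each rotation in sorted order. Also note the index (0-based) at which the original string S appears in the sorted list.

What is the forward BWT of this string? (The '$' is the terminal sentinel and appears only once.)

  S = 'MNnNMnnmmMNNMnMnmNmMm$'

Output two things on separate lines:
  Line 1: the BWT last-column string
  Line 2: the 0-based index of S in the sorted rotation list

All 22 rotations (rotation i = S[i:]+S[:i]):
  rot[0] = MNnNMnnmmMNNMnMnmNmMm$
  rot[1] = NnNMnnmmMNNMnMnmNmMm$M
  rot[2] = nNMnnmmMNNMnMnmNmMm$MN
  rot[3] = NMnnmmMNNMnMnmNmMm$MNn
  rot[4] = MnnmmMNNMnMnmNmMm$MNnN
  rot[5] = nnmmMNNMnMnmNmMm$MNnNM
  rot[6] = nmmMNNMnMnmNmMm$MNnNMn
  rot[7] = mmMNNMnMnmNmMm$MNnNMnn
  rot[8] = mMNNMnMnmNmMm$MNnNMnnm
  rot[9] = MNNMnMnmNmMm$MNnNMnnmm
  rot[10] = NNMnMnmNmMm$MNnNMnnmmM
  rot[11] = NMnMnmNmMm$MNnNMnnmmMN
  rot[12] = MnMnmNmMm$MNnNMnnmmMNN
  rot[13] = nMnmNmMm$MNnNMnnmmMNNM
  rot[14] = MnmNmMm$MNnNMnnmmMNNMn
  rot[15] = nmNmMm$MNnNMnnmmMNNMnM
  rot[16] = mNmMm$MNnNMnnmmMNNMnMn
  rot[17] = NmMm$MNnNMnnmmMNNMnMnm
  rot[18] = mMm$MNnNMnnmmMNNMnMnmN
  rot[19] = Mm$MNnNMnnmmMNNMnMnmNm
  rot[20] = m$MNnNMnnmmMNNMnMnmNmM
  rot[21] = $MNnNMnnmmMNNMnMnmNmMm
Sorted (with $ < everything):
  sorted[0] = $MNnNMnnmmMNNMnMnmNmMm  (last char: 'm')
  sorted[1] = MNNMnMnmNmMm$MNnNMnnmm  (last char: 'm')
  sorted[2] = MNnNMnnmmMNNMnMnmNmMm$  (last char: '$')
  sorted[3] = Mm$MNnNMnnmmMNNMnMnmNm  (last char: 'm')
  sorted[4] = MnMnmNmMm$MNnNMnnmmMNN  (last char: 'N')
  sorted[5] = MnmNmMm$MNnNMnnmmMNNMn  (last char: 'n')
  sorted[6] = MnnmmMNNMnMnmNmMm$MNnN  (last char: 'N')
  sorted[7] = NMnMnmNmMm$MNnNMnnmmMN  (last char: 'N')
  sorted[8] = NMnnmmMNNMnMnmNmMm$MNn  (last char: 'n')
  sorted[9] = NNMnMnmNmMm$MNnNMnnmmM  (last char: 'M')
  sorted[10] = NmMm$MNnNMnnmmMNNMnMnm  (last char: 'm')
  sorted[11] = NnNMnnmmMNNMnMnmNmMm$M  (last char: 'M')
  sorted[12] = m$MNnNMnnmmMNNMnMnmNmM  (last char: 'M')
  sorted[13] = mMNNMnMnmNmMm$MNnNMnnm  (last char: 'm')
  sorted[14] = mMm$MNnNMnnmmMNNMnMnmN  (last char: 'N')
  sorted[15] = mNmMm$MNnNMnnmmMNNMnMn  (last char: 'n')
  sorted[16] = mmMNNMnMnmNmMm$MNnNMnn  (last char: 'n')
  sorted[17] = nMnmNmMm$MNnNMnnmmMNNM  (last char: 'M')
  sorted[18] = nNMnnmmMNNMnMnmNmMm$MN  (last char: 'N')
  sorted[19] = nmNmMm$MNnNMnnmmMNNMnM  (last char: 'M')
  sorted[20] = nmmMNNMnMnmNmMm$MNnNMn  (last char: 'n')
  sorted[21] = nnmmMNNMnMnmNmMm$MNnNM  (last char: 'M')
Last column: mm$mNnNNnMmMMmNnnMNMnM
Original string S is at sorted index 2

Answer: mm$mNnNNnMmMMmNnnMNMnM
2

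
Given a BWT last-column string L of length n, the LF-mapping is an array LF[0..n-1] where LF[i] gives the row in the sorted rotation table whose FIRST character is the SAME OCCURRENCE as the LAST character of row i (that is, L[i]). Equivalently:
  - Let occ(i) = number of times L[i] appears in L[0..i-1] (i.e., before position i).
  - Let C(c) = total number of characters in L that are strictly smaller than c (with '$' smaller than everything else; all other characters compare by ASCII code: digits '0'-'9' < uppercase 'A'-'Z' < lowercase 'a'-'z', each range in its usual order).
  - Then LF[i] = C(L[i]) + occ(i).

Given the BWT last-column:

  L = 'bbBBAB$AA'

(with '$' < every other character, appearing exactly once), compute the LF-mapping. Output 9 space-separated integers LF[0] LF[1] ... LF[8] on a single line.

Char counts: '$':1, 'A':3, 'B':3, 'b':2
C (first-col start): C('$')=0, C('A')=1, C('B')=4, C('b')=7
L[0]='b': occ=0, LF[0]=C('b')+0=7+0=7
L[1]='b': occ=1, LF[1]=C('b')+1=7+1=8
L[2]='B': occ=0, LF[2]=C('B')+0=4+0=4
L[3]='B': occ=1, LF[3]=C('B')+1=4+1=5
L[4]='A': occ=0, LF[4]=C('A')+0=1+0=1
L[5]='B': occ=2, LF[5]=C('B')+2=4+2=6
L[6]='$': occ=0, LF[6]=C('$')+0=0+0=0
L[7]='A': occ=1, LF[7]=C('A')+1=1+1=2
L[8]='A': occ=2, LF[8]=C('A')+2=1+2=3

Answer: 7 8 4 5 1 6 0 2 3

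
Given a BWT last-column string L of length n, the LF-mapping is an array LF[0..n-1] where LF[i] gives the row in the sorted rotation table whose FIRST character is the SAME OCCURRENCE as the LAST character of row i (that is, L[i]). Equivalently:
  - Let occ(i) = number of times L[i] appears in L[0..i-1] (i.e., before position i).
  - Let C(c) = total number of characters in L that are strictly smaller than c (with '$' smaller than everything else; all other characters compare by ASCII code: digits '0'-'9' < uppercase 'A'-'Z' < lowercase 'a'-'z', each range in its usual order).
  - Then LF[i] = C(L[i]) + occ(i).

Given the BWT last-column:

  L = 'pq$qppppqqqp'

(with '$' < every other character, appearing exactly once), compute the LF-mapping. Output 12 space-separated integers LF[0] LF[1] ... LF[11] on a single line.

Answer: 1 7 0 8 2 3 4 5 9 10 11 6

Derivation:
Char counts: '$':1, 'p':6, 'q':5
C (first-col start): C('$')=0, C('p')=1, C('q')=7
L[0]='p': occ=0, LF[0]=C('p')+0=1+0=1
L[1]='q': occ=0, LF[1]=C('q')+0=7+0=7
L[2]='$': occ=0, LF[2]=C('$')+0=0+0=0
L[3]='q': occ=1, LF[3]=C('q')+1=7+1=8
L[4]='p': occ=1, LF[4]=C('p')+1=1+1=2
L[5]='p': occ=2, LF[5]=C('p')+2=1+2=3
L[6]='p': occ=3, LF[6]=C('p')+3=1+3=4
L[7]='p': occ=4, LF[7]=C('p')+4=1+4=5
L[8]='q': occ=2, LF[8]=C('q')+2=7+2=9
L[9]='q': occ=3, LF[9]=C('q')+3=7+3=10
L[10]='q': occ=4, LF[10]=C('q')+4=7+4=11
L[11]='p': occ=5, LF[11]=C('p')+5=1+5=6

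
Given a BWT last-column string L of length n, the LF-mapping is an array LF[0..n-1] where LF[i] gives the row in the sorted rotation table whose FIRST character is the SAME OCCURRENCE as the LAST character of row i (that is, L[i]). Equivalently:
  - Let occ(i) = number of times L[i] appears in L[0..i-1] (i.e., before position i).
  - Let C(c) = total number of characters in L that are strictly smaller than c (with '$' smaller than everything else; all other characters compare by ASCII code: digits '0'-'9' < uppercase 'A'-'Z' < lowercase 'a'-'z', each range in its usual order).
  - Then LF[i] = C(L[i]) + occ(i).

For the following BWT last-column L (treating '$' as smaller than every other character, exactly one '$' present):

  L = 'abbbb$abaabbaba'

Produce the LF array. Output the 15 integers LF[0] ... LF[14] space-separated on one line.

Answer: 1 7 8 9 10 0 2 11 3 4 12 13 5 14 6

Derivation:
Char counts: '$':1, 'a':6, 'b':8
C (first-col start): C('$')=0, C('a')=1, C('b')=7
L[0]='a': occ=0, LF[0]=C('a')+0=1+0=1
L[1]='b': occ=0, LF[1]=C('b')+0=7+0=7
L[2]='b': occ=1, LF[2]=C('b')+1=7+1=8
L[3]='b': occ=2, LF[3]=C('b')+2=7+2=9
L[4]='b': occ=3, LF[4]=C('b')+3=7+3=10
L[5]='$': occ=0, LF[5]=C('$')+0=0+0=0
L[6]='a': occ=1, LF[6]=C('a')+1=1+1=2
L[7]='b': occ=4, LF[7]=C('b')+4=7+4=11
L[8]='a': occ=2, LF[8]=C('a')+2=1+2=3
L[9]='a': occ=3, LF[9]=C('a')+3=1+3=4
L[10]='b': occ=5, LF[10]=C('b')+5=7+5=12
L[11]='b': occ=6, LF[11]=C('b')+6=7+6=13
L[12]='a': occ=4, LF[12]=C('a')+4=1+4=5
L[13]='b': occ=7, LF[13]=C('b')+7=7+7=14
L[14]='a': occ=5, LF[14]=C('a')+5=1+5=6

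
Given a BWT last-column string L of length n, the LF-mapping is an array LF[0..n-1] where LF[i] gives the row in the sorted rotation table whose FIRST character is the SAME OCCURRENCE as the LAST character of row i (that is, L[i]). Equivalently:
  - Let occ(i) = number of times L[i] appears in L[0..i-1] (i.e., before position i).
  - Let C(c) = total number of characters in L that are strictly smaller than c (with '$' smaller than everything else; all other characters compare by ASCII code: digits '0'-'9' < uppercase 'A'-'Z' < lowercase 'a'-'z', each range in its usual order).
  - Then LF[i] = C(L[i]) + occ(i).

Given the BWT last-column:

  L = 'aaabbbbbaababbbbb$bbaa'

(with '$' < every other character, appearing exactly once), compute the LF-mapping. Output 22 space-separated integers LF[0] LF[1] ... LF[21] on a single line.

Answer: 1 2 3 9 10 11 12 13 4 5 14 6 15 16 17 18 19 0 20 21 7 8

Derivation:
Char counts: '$':1, 'a':8, 'b':13
C (first-col start): C('$')=0, C('a')=1, C('b')=9
L[0]='a': occ=0, LF[0]=C('a')+0=1+0=1
L[1]='a': occ=1, LF[1]=C('a')+1=1+1=2
L[2]='a': occ=2, LF[2]=C('a')+2=1+2=3
L[3]='b': occ=0, LF[3]=C('b')+0=9+0=9
L[4]='b': occ=1, LF[4]=C('b')+1=9+1=10
L[5]='b': occ=2, LF[5]=C('b')+2=9+2=11
L[6]='b': occ=3, LF[6]=C('b')+3=9+3=12
L[7]='b': occ=4, LF[7]=C('b')+4=9+4=13
L[8]='a': occ=3, LF[8]=C('a')+3=1+3=4
L[9]='a': occ=4, LF[9]=C('a')+4=1+4=5
L[10]='b': occ=5, LF[10]=C('b')+5=9+5=14
L[11]='a': occ=5, LF[11]=C('a')+5=1+5=6
L[12]='b': occ=6, LF[12]=C('b')+6=9+6=15
L[13]='b': occ=7, LF[13]=C('b')+7=9+7=16
L[14]='b': occ=8, LF[14]=C('b')+8=9+8=17
L[15]='b': occ=9, LF[15]=C('b')+9=9+9=18
L[16]='b': occ=10, LF[16]=C('b')+10=9+10=19
L[17]='$': occ=0, LF[17]=C('$')+0=0+0=0
L[18]='b': occ=11, LF[18]=C('b')+11=9+11=20
L[19]='b': occ=12, LF[19]=C('b')+12=9+12=21
L[20]='a': occ=6, LF[20]=C('a')+6=1+6=7
L[21]='a': occ=7, LF[21]=C('a')+7=1+7=8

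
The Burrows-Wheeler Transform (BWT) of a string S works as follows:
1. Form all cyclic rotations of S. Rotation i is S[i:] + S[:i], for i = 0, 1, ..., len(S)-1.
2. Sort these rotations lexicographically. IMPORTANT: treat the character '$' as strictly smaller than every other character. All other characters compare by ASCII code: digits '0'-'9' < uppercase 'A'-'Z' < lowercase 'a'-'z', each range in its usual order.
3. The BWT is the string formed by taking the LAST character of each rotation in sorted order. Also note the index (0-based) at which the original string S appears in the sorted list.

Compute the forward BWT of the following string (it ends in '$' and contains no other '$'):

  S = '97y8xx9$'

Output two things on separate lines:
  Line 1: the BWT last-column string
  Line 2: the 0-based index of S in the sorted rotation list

Answer: 99yx$x87
4

Derivation:
All 8 rotations (rotation i = S[i:]+S[:i]):
  rot[0] = 97y8xx9$
  rot[1] = 7y8xx9$9
  rot[2] = y8xx9$97
  rot[3] = 8xx9$97y
  rot[4] = xx9$97y8
  rot[5] = x9$97y8x
  rot[6] = 9$97y8xx
  rot[7] = $97y8xx9
Sorted (with $ < everything):
  sorted[0] = $97y8xx9  (last char: '9')
  sorted[1] = 7y8xx9$9  (last char: '9')
  sorted[2] = 8xx9$97y  (last char: 'y')
  sorted[3] = 9$97y8xx  (last char: 'x')
  sorted[4] = 97y8xx9$  (last char: '$')
  sorted[5] = x9$97y8x  (last char: 'x')
  sorted[6] = xx9$97y8  (last char: '8')
  sorted[7] = y8xx9$97  (last char: '7')
Last column: 99yx$x87
Original string S is at sorted index 4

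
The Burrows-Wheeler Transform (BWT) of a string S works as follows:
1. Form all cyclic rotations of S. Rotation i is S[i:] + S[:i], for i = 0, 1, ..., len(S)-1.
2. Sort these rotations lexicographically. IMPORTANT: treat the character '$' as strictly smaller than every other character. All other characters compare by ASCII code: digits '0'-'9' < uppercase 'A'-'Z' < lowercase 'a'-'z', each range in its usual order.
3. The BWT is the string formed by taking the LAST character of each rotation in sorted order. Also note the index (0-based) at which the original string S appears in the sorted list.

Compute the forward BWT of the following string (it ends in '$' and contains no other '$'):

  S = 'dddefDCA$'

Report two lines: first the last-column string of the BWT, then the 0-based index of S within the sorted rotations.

All 9 rotations (rotation i = S[i:]+S[:i]):
  rot[0] = dddefDCA$
  rot[1] = ddefDCA$d
  rot[2] = defDCA$dd
  rot[3] = efDCA$ddd
  rot[4] = fDCA$ddde
  rot[5] = DCA$dddef
  rot[6] = CA$dddefD
  rot[7] = A$dddefDC
  rot[8] = $dddefDCA
Sorted (with $ < everything):
  sorted[0] = $dddefDCA  (last char: 'A')
  sorted[1] = A$dddefDC  (last char: 'C')
  sorted[2] = CA$dddefD  (last char: 'D')
  sorted[3] = DCA$dddef  (last char: 'f')
  sorted[4] = dddefDCA$  (last char: '$')
  sorted[5] = ddefDCA$d  (last char: 'd')
  sorted[6] = defDCA$dd  (last char: 'd')
  sorted[7] = efDCA$ddd  (last char: 'd')
  sorted[8] = fDCA$ddde  (last char: 'e')
Last column: ACDf$ddde
Original string S is at sorted index 4

Answer: ACDf$ddde
4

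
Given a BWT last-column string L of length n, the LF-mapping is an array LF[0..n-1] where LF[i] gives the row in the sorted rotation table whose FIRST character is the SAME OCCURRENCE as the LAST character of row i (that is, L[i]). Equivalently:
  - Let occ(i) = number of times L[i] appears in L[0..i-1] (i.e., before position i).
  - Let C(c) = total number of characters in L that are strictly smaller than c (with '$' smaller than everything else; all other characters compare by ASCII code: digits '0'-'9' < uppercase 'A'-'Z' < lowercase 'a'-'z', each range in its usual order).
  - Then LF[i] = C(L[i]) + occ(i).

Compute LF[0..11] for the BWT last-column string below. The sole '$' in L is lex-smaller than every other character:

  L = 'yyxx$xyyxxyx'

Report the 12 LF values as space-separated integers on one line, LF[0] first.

Answer: 7 8 1 2 0 3 9 10 4 5 11 6

Derivation:
Char counts: '$':1, 'x':6, 'y':5
C (first-col start): C('$')=0, C('x')=1, C('y')=7
L[0]='y': occ=0, LF[0]=C('y')+0=7+0=7
L[1]='y': occ=1, LF[1]=C('y')+1=7+1=8
L[2]='x': occ=0, LF[2]=C('x')+0=1+0=1
L[3]='x': occ=1, LF[3]=C('x')+1=1+1=2
L[4]='$': occ=0, LF[4]=C('$')+0=0+0=0
L[5]='x': occ=2, LF[5]=C('x')+2=1+2=3
L[6]='y': occ=2, LF[6]=C('y')+2=7+2=9
L[7]='y': occ=3, LF[7]=C('y')+3=7+3=10
L[8]='x': occ=3, LF[8]=C('x')+3=1+3=4
L[9]='x': occ=4, LF[9]=C('x')+4=1+4=5
L[10]='y': occ=4, LF[10]=C('y')+4=7+4=11
L[11]='x': occ=5, LF[11]=C('x')+5=1+5=6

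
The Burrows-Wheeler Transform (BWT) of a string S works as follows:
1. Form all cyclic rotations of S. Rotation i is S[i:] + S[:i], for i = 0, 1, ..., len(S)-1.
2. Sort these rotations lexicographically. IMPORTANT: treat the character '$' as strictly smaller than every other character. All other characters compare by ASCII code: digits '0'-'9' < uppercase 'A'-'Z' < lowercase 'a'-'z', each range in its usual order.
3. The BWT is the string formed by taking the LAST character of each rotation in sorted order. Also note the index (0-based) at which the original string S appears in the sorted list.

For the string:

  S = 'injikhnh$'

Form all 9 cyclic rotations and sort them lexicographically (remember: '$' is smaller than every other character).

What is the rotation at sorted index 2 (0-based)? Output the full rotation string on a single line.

Answer: hnh$injik

Derivation:
All 9 rotations (rotation i = S[i:]+S[:i]):
  rot[0] = injikhnh$
  rot[1] = njikhnh$i
  rot[2] = jikhnh$in
  rot[3] = ikhnh$inj
  rot[4] = khnh$inji
  rot[5] = hnh$injik
  rot[6] = nh$injikh
  rot[7] = h$injikhn
  rot[8] = $injikhnh
Sorted (with $ < everything):
  sorted[0] = $injikhnh
  sorted[1] = h$injikhn
  sorted[2] = hnh$injik
  sorted[3] = ikhnh$inj
  sorted[4] = injikhnh$
  sorted[5] = jikhnh$in
  sorted[6] = khnh$inji
  sorted[7] = nh$injikh
  sorted[8] = njikhnh$i
sorted[2] = hnh$injik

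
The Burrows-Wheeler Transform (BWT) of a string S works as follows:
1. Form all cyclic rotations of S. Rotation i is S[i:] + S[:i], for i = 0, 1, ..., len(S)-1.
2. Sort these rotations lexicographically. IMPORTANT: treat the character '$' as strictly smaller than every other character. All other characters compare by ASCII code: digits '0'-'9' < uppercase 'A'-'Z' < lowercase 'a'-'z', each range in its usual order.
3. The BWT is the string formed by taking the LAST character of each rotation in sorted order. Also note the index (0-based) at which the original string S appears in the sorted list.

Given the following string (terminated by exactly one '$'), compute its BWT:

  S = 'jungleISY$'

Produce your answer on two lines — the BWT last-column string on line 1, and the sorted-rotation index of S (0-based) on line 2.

Answer: YeISln$guj
6

Derivation:
All 10 rotations (rotation i = S[i:]+S[:i]):
  rot[0] = jungleISY$
  rot[1] = ungleISY$j
  rot[2] = ngleISY$ju
  rot[3] = gleISY$jun
  rot[4] = leISY$jung
  rot[5] = eISY$jungl
  rot[6] = ISY$jungle
  rot[7] = SY$jungleI
  rot[8] = Y$jungleIS
  rot[9] = $jungleISY
Sorted (with $ < everything):
  sorted[0] = $jungleISY  (last char: 'Y')
  sorted[1] = ISY$jungle  (last char: 'e')
  sorted[2] = SY$jungleI  (last char: 'I')
  sorted[3] = Y$jungleIS  (last char: 'S')
  sorted[4] = eISY$jungl  (last char: 'l')
  sorted[5] = gleISY$jun  (last char: 'n')
  sorted[6] = jungleISY$  (last char: '$')
  sorted[7] = leISY$jung  (last char: 'g')
  sorted[8] = ngleISY$ju  (last char: 'u')
  sorted[9] = ungleISY$j  (last char: 'j')
Last column: YeISln$guj
Original string S is at sorted index 6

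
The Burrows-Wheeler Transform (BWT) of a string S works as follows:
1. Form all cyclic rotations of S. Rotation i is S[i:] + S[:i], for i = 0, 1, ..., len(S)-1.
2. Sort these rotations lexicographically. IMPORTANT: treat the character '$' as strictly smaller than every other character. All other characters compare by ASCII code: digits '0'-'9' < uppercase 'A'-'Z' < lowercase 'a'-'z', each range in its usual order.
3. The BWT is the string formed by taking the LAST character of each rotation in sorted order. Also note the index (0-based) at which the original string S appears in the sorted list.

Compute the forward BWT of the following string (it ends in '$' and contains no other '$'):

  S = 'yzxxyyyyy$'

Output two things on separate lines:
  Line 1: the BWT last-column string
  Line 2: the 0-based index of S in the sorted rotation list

Answer: yzxyyyyx$y
8

Derivation:
All 10 rotations (rotation i = S[i:]+S[:i]):
  rot[0] = yzxxyyyyy$
  rot[1] = zxxyyyyy$y
  rot[2] = xxyyyyy$yz
  rot[3] = xyyyyy$yzx
  rot[4] = yyyyy$yzxx
  rot[5] = yyyy$yzxxy
  rot[6] = yyy$yzxxyy
  rot[7] = yy$yzxxyyy
  rot[8] = y$yzxxyyyy
  rot[9] = $yzxxyyyyy
Sorted (with $ < everything):
  sorted[0] = $yzxxyyyyy  (last char: 'y')
  sorted[1] = xxyyyyy$yz  (last char: 'z')
  sorted[2] = xyyyyy$yzx  (last char: 'x')
  sorted[3] = y$yzxxyyyy  (last char: 'y')
  sorted[4] = yy$yzxxyyy  (last char: 'y')
  sorted[5] = yyy$yzxxyy  (last char: 'y')
  sorted[6] = yyyy$yzxxy  (last char: 'y')
  sorted[7] = yyyyy$yzxx  (last char: 'x')
  sorted[8] = yzxxyyyyy$  (last char: '$')
  sorted[9] = zxxyyyyy$y  (last char: 'y')
Last column: yzxyyyyx$y
Original string S is at sorted index 8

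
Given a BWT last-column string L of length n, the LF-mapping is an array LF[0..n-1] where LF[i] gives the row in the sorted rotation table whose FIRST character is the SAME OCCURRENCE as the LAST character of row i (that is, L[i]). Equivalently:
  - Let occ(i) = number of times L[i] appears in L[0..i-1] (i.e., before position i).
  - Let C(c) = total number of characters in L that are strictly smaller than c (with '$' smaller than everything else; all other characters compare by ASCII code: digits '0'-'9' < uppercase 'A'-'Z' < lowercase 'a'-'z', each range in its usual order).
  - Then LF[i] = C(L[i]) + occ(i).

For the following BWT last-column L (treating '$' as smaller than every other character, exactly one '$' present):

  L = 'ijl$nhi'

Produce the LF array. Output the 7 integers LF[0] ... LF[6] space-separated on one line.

Char counts: '$':1, 'h':1, 'i':2, 'j':1, 'l':1, 'n':1
C (first-col start): C('$')=0, C('h')=1, C('i')=2, C('j')=4, C('l')=5, C('n')=6
L[0]='i': occ=0, LF[0]=C('i')+0=2+0=2
L[1]='j': occ=0, LF[1]=C('j')+0=4+0=4
L[2]='l': occ=0, LF[2]=C('l')+0=5+0=5
L[3]='$': occ=0, LF[3]=C('$')+0=0+0=0
L[4]='n': occ=0, LF[4]=C('n')+0=6+0=6
L[5]='h': occ=0, LF[5]=C('h')+0=1+0=1
L[6]='i': occ=1, LF[6]=C('i')+1=2+1=3

Answer: 2 4 5 0 6 1 3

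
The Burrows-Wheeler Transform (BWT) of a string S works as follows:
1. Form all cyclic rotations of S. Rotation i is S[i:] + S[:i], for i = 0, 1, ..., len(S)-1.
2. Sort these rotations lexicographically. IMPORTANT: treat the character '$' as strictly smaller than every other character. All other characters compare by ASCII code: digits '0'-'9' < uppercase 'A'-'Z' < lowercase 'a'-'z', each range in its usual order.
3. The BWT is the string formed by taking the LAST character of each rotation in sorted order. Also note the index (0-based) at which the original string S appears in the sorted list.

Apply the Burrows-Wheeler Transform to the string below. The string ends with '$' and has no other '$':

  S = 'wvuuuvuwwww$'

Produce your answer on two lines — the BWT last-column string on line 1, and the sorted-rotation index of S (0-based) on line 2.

Answer: wvuuvwuw$wwu
8

Derivation:
All 12 rotations (rotation i = S[i:]+S[:i]):
  rot[0] = wvuuuvuwwww$
  rot[1] = vuuuvuwwww$w
  rot[2] = uuuvuwwww$wv
  rot[3] = uuvuwwww$wvu
  rot[4] = uvuwwww$wvuu
  rot[5] = vuwwww$wvuuu
  rot[6] = uwwww$wvuuuv
  rot[7] = wwww$wvuuuvu
  rot[8] = www$wvuuuvuw
  rot[9] = ww$wvuuuvuww
  rot[10] = w$wvuuuvuwww
  rot[11] = $wvuuuvuwwww
Sorted (with $ < everything):
  sorted[0] = $wvuuuvuwwww  (last char: 'w')
  sorted[1] = uuuvuwwww$wv  (last char: 'v')
  sorted[2] = uuvuwwww$wvu  (last char: 'u')
  sorted[3] = uvuwwww$wvuu  (last char: 'u')
  sorted[4] = uwwww$wvuuuv  (last char: 'v')
  sorted[5] = vuuuvuwwww$w  (last char: 'w')
  sorted[6] = vuwwww$wvuuu  (last char: 'u')
  sorted[7] = w$wvuuuvuwww  (last char: 'w')
  sorted[8] = wvuuuvuwwww$  (last char: '$')
  sorted[9] = ww$wvuuuvuww  (last char: 'w')
  sorted[10] = www$wvuuuvuw  (last char: 'w')
  sorted[11] = wwww$wvuuuvu  (last char: 'u')
Last column: wvuuvwuw$wwu
Original string S is at sorted index 8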